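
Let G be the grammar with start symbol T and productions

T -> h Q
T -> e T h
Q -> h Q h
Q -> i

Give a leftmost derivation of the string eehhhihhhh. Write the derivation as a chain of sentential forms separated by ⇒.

T ⇒ eTh   [T -> e T h]
eTh ⇒ eeThh   [T -> e T h]
eeThh ⇒ eehQhh   [T -> h Q]
eehQhh ⇒ eehhQhhh   [Q -> h Q h]
eehhQhhh ⇒ eehhhQhhhh   [Q -> h Q h]
eehhhQhhhh ⇒ eehhhihhhh   [Q -> i]

T ⇒ eTh ⇒ eeThh ⇒ eehQhh ⇒ eehhQhhh ⇒ eehhhQhhhh ⇒ eehhhihhhh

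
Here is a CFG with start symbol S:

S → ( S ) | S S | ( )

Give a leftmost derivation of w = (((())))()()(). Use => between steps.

S=>SS=>SSS=>SSSS=>(S)SSS=>((S))SSS=>(((S)))SSS=>(((())))SSS=>(((())))()SS=>(((())))()()S=>(((())))()()()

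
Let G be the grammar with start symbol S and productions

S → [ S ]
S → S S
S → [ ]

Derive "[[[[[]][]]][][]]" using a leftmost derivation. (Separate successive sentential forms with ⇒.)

S ⇒ [S] ⇒ [SS] ⇒ [SSS] ⇒ [[S]SS] ⇒ [[[S]]SS] ⇒ [[[SS]]SS] ⇒ [[[[S]S]]SS] ⇒ [[[[[]]S]]SS] ⇒ [[[[[]][]]]SS] ⇒ [[[[[]][]]][]S] ⇒ [[[[[]][]]][][]]

S ⇒ [S]   [S → [ S ]]
[S] ⇒ [SS]   [S → S S]
[SS] ⇒ [SSS]   [S → S S]
[SSS] ⇒ [[S]SS]   [S → [ S ]]
[[S]SS] ⇒ [[[S]]SS]   [S → [ S ]]
[[[S]]SS] ⇒ [[[SS]]SS]   [S → S S]
[[[SS]]SS] ⇒ [[[[S]S]]SS]   [S → [ S ]]
[[[[S]S]]SS] ⇒ [[[[[]]S]]SS]   [S → [ ]]
[[[[[]]S]]SS] ⇒ [[[[[]][]]]SS]   [S → [ ]]
[[[[[]][]]]SS] ⇒ [[[[[]][]]][]S]   [S → [ ]]
[[[[[]][]]][]S] ⇒ [[[[[]][]]][][]]   [S → [ ]]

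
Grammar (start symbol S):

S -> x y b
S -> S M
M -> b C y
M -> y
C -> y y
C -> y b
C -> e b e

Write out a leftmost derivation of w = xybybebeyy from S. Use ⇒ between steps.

S ⇒ SM ⇒ SMM ⇒ SMMM ⇒ xybMMM ⇒ xybyMM ⇒ xybybCyM ⇒ xybybebeyM ⇒ xybybebeyy

S ⇒ SM   [S -> S M]
SM ⇒ SMM   [S -> S M]
SMM ⇒ SMMM   [S -> S M]
SMMM ⇒ xybMMM   [S -> x y b]
xybMMM ⇒ xybyMM   [M -> y]
xybyMM ⇒ xybybCyM   [M -> b C y]
xybybCyM ⇒ xybybebeyM   [C -> e b e]
xybybebeyM ⇒ xybybebeyy   [M -> y]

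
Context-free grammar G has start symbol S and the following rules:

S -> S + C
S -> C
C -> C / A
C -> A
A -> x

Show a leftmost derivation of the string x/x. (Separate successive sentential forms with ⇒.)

S⇒C⇒C/A⇒A/A⇒x/A⇒x/x

S ⇒ C   [S -> C]
C ⇒ C/A   [C -> C / A]
C/A ⇒ A/A   [C -> A]
A/A ⇒ x/A   [A -> x]
x/A ⇒ x/x   [A -> x]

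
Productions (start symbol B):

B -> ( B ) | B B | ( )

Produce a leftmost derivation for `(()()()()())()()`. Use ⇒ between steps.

B ⇒ BB ⇒ BBB ⇒ (B)BB ⇒ (BB)BB ⇒ (BBB)BB ⇒ (BBBB)BB ⇒ (BBBBB)BB ⇒ (()BBBB)BB ⇒ (()()BBB)BB ⇒ (()()()BB)BB ⇒ (()()()()B)BB ⇒ (()()()()())BB ⇒ (()()()()())()B ⇒ (()()()()())()()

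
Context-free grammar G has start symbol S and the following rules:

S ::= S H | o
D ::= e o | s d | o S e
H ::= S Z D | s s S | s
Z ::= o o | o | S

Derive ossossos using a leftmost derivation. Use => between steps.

S => SH => oH => ossS => ossSH => ossSHH => ossoHH => ossossSH => ossossoH => ossossos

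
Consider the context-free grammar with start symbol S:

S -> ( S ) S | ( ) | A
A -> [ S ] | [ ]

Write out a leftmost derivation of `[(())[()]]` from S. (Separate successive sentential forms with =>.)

S => A => [S] => [(S)S] => [(())S] => [(())A] => [(())[S]] => [(())[()]]

S => A   [S -> A]
A => [S]   [A -> [ S ]]
[S] => [(S)S]   [S -> ( S ) S]
[(S)S] => [(())S]   [S -> ( )]
[(())S] => [(())A]   [S -> A]
[(())A] => [(())[S]]   [A -> [ S ]]
[(())[S]] => [(())[()]]   [S -> ( )]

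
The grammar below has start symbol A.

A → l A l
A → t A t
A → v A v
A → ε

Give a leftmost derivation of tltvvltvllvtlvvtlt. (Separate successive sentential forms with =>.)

A=>tAt=>tlAlt=>tltAtlt=>tltvAvtlt=>tltvvAvvtlt=>tltvvlAlvvtlt=>tltvvltAtlvvtlt=>tltvvltvAvtlvvtlt=>tltvvltvlAlvtlvvtlt=>tltvvltvllvtlvvtlt

A => tAt   [A → t A t]
tAt => tlAlt   [A → l A l]
tlAlt => tltAtlt   [A → t A t]
tltAtlt => tltvAvtlt   [A → v A v]
tltvAvtlt => tltvvAvvtlt   [A → v A v]
tltvvAvvtlt => tltvvlAlvvtlt   [A → l A l]
tltvvlAlvvtlt => tltvvltAtlvvtlt   [A → t A t]
tltvvltAtlvvtlt => tltvvltvAvtlvvtlt   [A → v A v]
tltvvltvAvtlvvtlt => tltvvltvlAlvtlvvtlt   [A → l A l]
tltvvltvlAlvtlvvtlt => tltvvltvllvtlvvtlt   [A → ε]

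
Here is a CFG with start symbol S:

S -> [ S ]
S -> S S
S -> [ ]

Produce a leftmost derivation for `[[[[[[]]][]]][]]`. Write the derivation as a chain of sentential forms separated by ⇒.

S ⇒ [S] ⇒ [SS] ⇒ [[S]S] ⇒ [[[S]]S] ⇒ [[[SS]]S] ⇒ [[[[S]S]]S] ⇒ [[[[[S]]S]]S] ⇒ [[[[[[]]]S]]S] ⇒ [[[[[[]]][]]]S] ⇒ [[[[[[]]][]]][]]

S ⇒ [S]   [S -> [ S ]]
[S] ⇒ [SS]   [S -> S S]
[SS] ⇒ [[S]S]   [S -> [ S ]]
[[S]S] ⇒ [[[S]]S]   [S -> [ S ]]
[[[S]]S] ⇒ [[[SS]]S]   [S -> S S]
[[[SS]]S] ⇒ [[[[S]S]]S]   [S -> [ S ]]
[[[[S]S]]S] ⇒ [[[[[S]]S]]S]   [S -> [ S ]]
[[[[[S]]S]]S] ⇒ [[[[[[]]]S]]S]   [S -> [ ]]
[[[[[[]]]S]]S] ⇒ [[[[[[]]][]]]S]   [S -> [ ]]
[[[[[[]]][]]]S] ⇒ [[[[[[]]][]]][]]   [S -> [ ]]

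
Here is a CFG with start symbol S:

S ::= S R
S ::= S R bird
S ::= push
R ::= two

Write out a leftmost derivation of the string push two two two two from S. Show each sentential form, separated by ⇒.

S ⇒ S R ⇒ S R R ⇒ S R R R ⇒ S R R R R ⇒ push R R R R ⇒ push two R R R ⇒ push two two R R ⇒ push two two two R ⇒ push two two two two

S ⇒ S R   [S ::= S R]
S R ⇒ S R R   [S ::= S R]
S R R ⇒ S R R R   [S ::= S R]
S R R R ⇒ S R R R R   [S ::= S R]
S R R R R ⇒ push R R R R   [S ::= push]
push R R R R ⇒ push two R R R   [R ::= two]
push two R R R ⇒ push two two R R   [R ::= two]
push two two R R ⇒ push two two two R   [R ::= two]
push two two two R ⇒ push two two two two   [R ::= two]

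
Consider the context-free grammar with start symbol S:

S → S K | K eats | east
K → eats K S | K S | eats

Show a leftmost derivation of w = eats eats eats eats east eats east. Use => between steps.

S => S K   [S → S K]
S K => K eats K   [S → K eats]
K eats K => eats eats K   [K → eats]
eats eats K => eats eats eats K S   [K → eats K S]
eats eats eats K S => eats eats eats K S S   [K → K S]
eats eats eats K S S => eats eats eats eats S S   [K → eats]
eats eats eats eats S S => eats eats eats eats S K S   [S → S K]
eats eats eats eats S K S => eats eats eats eats east K S   [S → east]
eats eats eats eats east K S => eats eats eats eats east eats S   [K → eats]
eats eats eats eats east eats S => eats eats eats eats east eats east   [S → east]

S => S K => K eats K => eats eats K => eats eats eats K S => eats eats eats K S S => eats eats eats eats S S => eats eats eats eats S K S => eats eats eats eats east K S => eats eats eats eats east eats S => eats eats eats eats east eats east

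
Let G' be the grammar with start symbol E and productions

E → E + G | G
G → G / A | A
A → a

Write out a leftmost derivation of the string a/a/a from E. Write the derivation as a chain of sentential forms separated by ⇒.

E ⇒ G ⇒ G/A ⇒ G/A/A ⇒ A/A/A ⇒ a/A/A ⇒ a/a/A ⇒ a/a/a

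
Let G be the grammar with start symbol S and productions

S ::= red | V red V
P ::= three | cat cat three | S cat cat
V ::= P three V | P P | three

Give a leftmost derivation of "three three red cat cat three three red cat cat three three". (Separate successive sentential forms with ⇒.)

S ⇒ V red V ⇒ P P red V ⇒ three P red V ⇒ three three red V ⇒ three three red P three V ⇒ three three red cat cat three three V ⇒ three three red cat cat three three P three V ⇒ three three red cat cat three three S cat cat three V ⇒ three three red cat cat three three red cat cat three V ⇒ three three red cat cat three three red cat cat three three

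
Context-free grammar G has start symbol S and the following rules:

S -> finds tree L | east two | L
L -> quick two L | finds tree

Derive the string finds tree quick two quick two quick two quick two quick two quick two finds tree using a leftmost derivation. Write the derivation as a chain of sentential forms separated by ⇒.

S ⇒ finds tree L   [S -> finds tree L]
finds tree L ⇒ finds tree quick two L   [L -> quick two L]
finds tree quick two L ⇒ finds tree quick two quick two L   [L -> quick two L]
finds tree quick two quick two L ⇒ finds tree quick two quick two quick two L   [L -> quick two L]
finds tree quick two quick two quick two L ⇒ finds tree quick two quick two quick two quick two L   [L -> quick two L]
finds tree quick two quick two quick two quick two L ⇒ finds tree quick two quick two quick two quick two quick two L   [L -> quick two L]
finds tree quick two quick two quick two quick two quick two L ⇒ finds tree quick two quick two quick two quick two quick two quick two L   [L -> quick two L]
finds tree quick two quick two quick two quick two quick two quick two L ⇒ finds tree quick two quick two quick two quick two quick two quick two finds tree   [L -> finds tree]

S ⇒ finds tree L ⇒ finds tree quick two L ⇒ finds tree quick two quick two L ⇒ finds tree quick two quick two quick two L ⇒ finds tree quick two quick two quick two quick two L ⇒ finds tree quick two quick two quick two quick two quick two L ⇒ finds tree quick two quick two quick two quick two quick two quick two L ⇒ finds tree quick two quick two quick two quick two quick two quick two finds tree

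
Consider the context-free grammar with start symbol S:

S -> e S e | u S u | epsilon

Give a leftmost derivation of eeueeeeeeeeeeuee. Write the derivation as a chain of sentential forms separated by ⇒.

S ⇒ eSe ⇒ eeSee ⇒ eeuSuee ⇒ eeueSeuee ⇒ eeueeSeeuee ⇒ eeueeeSeeeuee ⇒ eeueeeeSeeeeuee ⇒ eeueeeeeSeeeeeuee ⇒ eeueeeeeeeeeeuee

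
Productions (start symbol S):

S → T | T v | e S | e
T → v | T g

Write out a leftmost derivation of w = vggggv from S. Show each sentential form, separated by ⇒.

S⇒Tv⇒Tgv⇒Tggv⇒Tgggv⇒Tggggv⇒vggggv

S ⇒ Tv   [S → T v]
Tv ⇒ Tgv   [T → T g]
Tgv ⇒ Tggv   [T → T g]
Tggv ⇒ Tgggv   [T → T g]
Tgggv ⇒ Tggggv   [T → T g]
Tggggv ⇒ vggggv   [T → v]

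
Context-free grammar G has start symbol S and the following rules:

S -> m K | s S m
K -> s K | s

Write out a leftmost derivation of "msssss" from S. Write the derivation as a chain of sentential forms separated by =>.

S => mK   [S -> m K]
mK => msK   [K -> s K]
msK => mssK   [K -> s K]
mssK => msssK   [K -> s K]
msssK => mssssK   [K -> s K]
mssssK => msssss   [K -> s]

S => mK => msK => mssK => msssK => mssssK => msssss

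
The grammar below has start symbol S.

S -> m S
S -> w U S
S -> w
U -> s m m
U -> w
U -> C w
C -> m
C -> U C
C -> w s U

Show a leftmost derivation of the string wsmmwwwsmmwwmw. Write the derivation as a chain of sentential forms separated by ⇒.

S ⇒ wUS   [S -> w U S]
wUS ⇒ wsmmS   [U -> s m m]
wsmmS ⇒ wsmmwUS   [S -> w U S]
wsmmwUS ⇒ wsmmwwS   [U -> w]
wsmmwwS ⇒ wsmmwwwUS   [S -> w U S]
wsmmwwwUS ⇒ wsmmwwwsmmS   [U -> s m m]
wsmmwwwsmmS ⇒ wsmmwwwsmmwUS   [S -> w U S]
wsmmwwwsmmwUS ⇒ wsmmwwwsmmwwS   [U -> w]
wsmmwwwsmmwwS ⇒ wsmmwwwsmmwwmS   [S -> m S]
wsmmwwwsmmwwmS ⇒ wsmmwwwsmmwwmw   [S -> w]

S ⇒ wUS ⇒ wsmmS ⇒ wsmmwUS ⇒ wsmmwwS ⇒ wsmmwwwUS ⇒ wsmmwwwsmmS ⇒ wsmmwwwsmmwUS ⇒ wsmmwwwsmmwwS ⇒ wsmmwwwsmmwwmS ⇒ wsmmwwwsmmwwmw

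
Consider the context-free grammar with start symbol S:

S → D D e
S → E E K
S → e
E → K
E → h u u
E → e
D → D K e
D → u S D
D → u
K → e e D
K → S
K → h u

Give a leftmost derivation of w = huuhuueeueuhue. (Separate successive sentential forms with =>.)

S => EEK => huuEK => huuhuuK => huuhuueeD => huuhuueeDKe => huuhuueeuSDKe => huuhuueeueDKe => huuhuueeueuKe => huuhuueeueuhue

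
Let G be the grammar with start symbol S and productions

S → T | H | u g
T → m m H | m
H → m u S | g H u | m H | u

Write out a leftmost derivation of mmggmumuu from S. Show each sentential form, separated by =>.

S => T => mmH => mmgHu => mmggHuu => mmggmuSuu => mmggmuTuu => mmggmumuu

S => T   [S → T]
T => mmH   [T → m m H]
mmH => mmgHu   [H → g H u]
mmgHu => mmggHuu   [H → g H u]
mmggHuu => mmggmuSuu   [H → m u S]
mmggmuSuu => mmggmuTuu   [S → T]
mmggmuTuu => mmggmumuu   [T → m]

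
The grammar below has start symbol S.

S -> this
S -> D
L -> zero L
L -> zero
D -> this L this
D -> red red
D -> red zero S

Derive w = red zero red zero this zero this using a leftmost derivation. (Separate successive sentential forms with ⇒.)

S ⇒ D   [S -> D]
D ⇒ red zero S   [D -> red zero S]
red zero S ⇒ red zero D   [S -> D]
red zero D ⇒ red zero red zero S   [D -> red zero S]
red zero red zero S ⇒ red zero red zero D   [S -> D]
red zero red zero D ⇒ red zero red zero this L this   [D -> this L this]
red zero red zero this L this ⇒ red zero red zero this zero this   [L -> zero]

S ⇒ D ⇒ red zero S ⇒ red zero D ⇒ red zero red zero S ⇒ red zero red zero D ⇒ red zero red zero this L this ⇒ red zero red zero this zero this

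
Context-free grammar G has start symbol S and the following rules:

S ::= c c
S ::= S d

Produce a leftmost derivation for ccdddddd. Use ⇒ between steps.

S⇒Sd⇒Sdd⇒Sddd⇒Sdddd⇒Sddddd⇒Sdddddd⇒ccdddddd

S ⇒ Sd   [S ::= S d]
Sd ⇒ Sdd   [S ::= S d]
Sdd ⇒ Sddd   [S ::= S d]
Sddd ⇒ Sdddd   [S ::= S d]
Sdddd ⇒ Sddddd   [S ::= S d]
Sddddd ⇒ Sdddddd   [S ::= S d]
Sdddddd ⇒ ccdddddd   [S ::= c c]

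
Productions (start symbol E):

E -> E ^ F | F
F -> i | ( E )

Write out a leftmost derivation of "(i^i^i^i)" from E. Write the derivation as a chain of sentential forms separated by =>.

E=>F=>(E)=>(E^F)=>(E^F^F)=>(E^F^F^F)=>(F^F^F^F)=>(i^F^F^F)=>(i^i^F^F)=>(i^i^i^F)=>(i^i^i^i)

E => F   [E -> F]
F => (E)   [F -> ( E )]
(E) => (E^F)   [E -> E ^ F]
(E^F) => (E^F^F)   [E -> E ^ F]
(E^F^F) => (E^F^F^F)   [E -> E ^ F]
(E^F^F^F) => (F^F^F^F)   [E -> F]
(F^F^F^F) => (i^F^F^F)   [F -> i]
(i^F^F^F) => (i^i^F^F)   [F -> i]
(i^i^F^F) => (i^i^i^F)   [F -> i]
(i^i^i^F) => (i^i^i^i)   [F -> i]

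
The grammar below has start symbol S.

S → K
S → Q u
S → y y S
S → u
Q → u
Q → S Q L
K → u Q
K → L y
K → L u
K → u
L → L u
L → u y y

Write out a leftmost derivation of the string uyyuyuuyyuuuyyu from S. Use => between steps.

S => Qu => SQLu => QuQLu => SQLuQLu => KQLuQLu => LyQLuQLu => LuyQLuQLu => uyyuyQLuQLu => uyyuyuLuQLu => uyyuyuuyyuQLu => uyyuyuuyyuuLu => uyyuyuuyyuuuyyu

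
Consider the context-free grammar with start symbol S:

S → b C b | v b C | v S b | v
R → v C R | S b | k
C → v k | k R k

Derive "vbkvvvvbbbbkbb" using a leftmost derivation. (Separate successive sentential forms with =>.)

S => vSb   [S → v S b]
vSb => vbCbb   [S → b C b]
vbCbb => vbkRkbb   [C → k R k]
vbkRkbb => vbkSbkbb   [R → S b]
vbkSbkbb => vbkvSbbkbb   [S → v S b]
vbkvSbbkbb => vbkvvSbbbkbb   [S → v S b]
vbkvvSbbbkbb => vbkvvvSbbbbkbb   [S → v S b]
vbkvvvSbbbbkbb => vbkvvvvbbbbkbb   [S → v]

S => vSb => vbCbb => vbkRkbb => vbkSbkbb => vbkvSbbkbb => vbkvvSbbbkbb => vbkvvvSbbbbkbb => vbkvvvvbbbbkbb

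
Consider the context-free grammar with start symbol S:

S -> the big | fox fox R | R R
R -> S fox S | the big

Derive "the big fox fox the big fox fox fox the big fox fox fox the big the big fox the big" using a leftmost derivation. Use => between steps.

S => R R => the big R => the big S fox S => the big fox fox R fox S => the big fox fox the big fox S => the big fox fox the big fox fox fox R => the big fox fox the big fox fox fox S fox S => the big fox fox the big fox fox fox R R fox S => the big fox fox the big fox fox fox S fox S R fox S => the big fox fox the big fox fox fox the big fox S R fox S => the big fox fox the big fox fox fox the big fox fox fox R R fox S => the big fox fox the big fox fox fox the big fox fox fox the big R fox S => the big fox fox the big fox fox fox the big fox fox fox the big the big fox S => the big fox fox the big fox fox fox the big fox fox fox the big the big fox the big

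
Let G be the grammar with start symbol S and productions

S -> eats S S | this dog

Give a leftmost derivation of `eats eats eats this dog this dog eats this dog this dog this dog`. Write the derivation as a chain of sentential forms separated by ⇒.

S ⇒ eats S S ⇒ eats eats S S S ⇒ eats eats eats S S S S ⇒ eats eats eats this dog S S S ⇒ eats eats eats this dog this dog S S ⇒ eats eats eats this dog this dog eats S S S ⇒ eats eats eats this dog this dog eats this dog S S ⇒ eats eats eats this dog this dog eats this dog this dog S ⇒ eats eats eats this dog this dog eats this dog this dog this dog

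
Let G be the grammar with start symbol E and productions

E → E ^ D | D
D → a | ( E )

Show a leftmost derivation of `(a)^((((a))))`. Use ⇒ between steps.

E ⇒ E^D   [E → E ^ D]
E^D ⇒ D^D   [E → D]
D^D ⇒ (E)^D   [D → ( E )]
(E)^D ⇒ (D)^D   [E → D]
(D)^D ⇒ (a)^D   [D → a]
(a)^D ⇒ (a)^(E)   [D → ( E )]
(a)^(E) ⇒ (a)^(D)   [E → D]
(a)^(D) ⇒ (a)^((E))   [D → ( E )]
(a)^((E)) ⇒ (a)^((D))   [E → D]
(a)^((D)) ⇒ (a)^(((E)))   [D → ( E )]
(a)^(((E))) ⇒ (a)^(((D)))   [E → D]
(a)^(((D))) ⇒ (a)^((((E))))   [D → ( E )]
(a)^((((E)))) ⇒ (a)^((((D))))   [E → D]
(a)^((((D)))) ⇒ (a)^((((a))))   [D → a]

E ⇒ E^D ⇒ D^D ⇒ (E)^D ⇒ (D)^D ⇒ (a)^D ⇒ (a)^(E) ⇒ (a)^(D) ⇒ (a)^((E)) ⇒ (a)^((D)) ⇒ (a)^(((E))) ⇒ (a)^(((D))) ⇒ (a)^((((E)))) ⇒ (a)^((((D)))) ⇒ (a)^((((a))))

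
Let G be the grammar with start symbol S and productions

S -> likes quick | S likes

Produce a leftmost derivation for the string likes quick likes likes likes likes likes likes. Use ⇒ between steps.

S ⇒ S likes ⇒ S likes likes ⇒ S likes likes likes ⇒ S likes likes likes likes ⇒ S likes likes likes likes likes ⇒ S likes likes likes likes likes likes ⇒ likes quick likes likes likes likes likes likes

S ⇒ S likes   [S -> S likes]
S likes ⇒ S likes likes   [S -> S likes]
S likes likes ⇒ S likes likes likes   [S -> S likes]
S likes likes likes ⇒ S likes likes likes likes   [S -> S likes]
S likes likes likes likes ⇒ S likes likes likes likes likes   [S -> S likes]
S likes likes likes likes likes ⇒ S likes likes likes likes likes likes   [S -> S likes]
S likes likes likes likes likes likes ⇒ likes quick likes likes likes likes likes likes   [S -> likes quick]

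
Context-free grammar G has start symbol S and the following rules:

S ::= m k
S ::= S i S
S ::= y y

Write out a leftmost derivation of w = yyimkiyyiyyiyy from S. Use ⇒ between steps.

S⇒SiS⇒SiSiS⇒yyiSiS⇒yyiSiSiS⇒yyiSiSiSiS⇒yyimkiSiSiS⇒yyimkiyyiSiS⇒yyimkiyyiyyiS⇒yyimkiyyiyyiyy

S ⇒ SiS   [S ::= S i S]
SiS ⇒ SiSiS   [S ::= S i S]
SiSiS ⇒ yyiSiS   [S ::= y y]
yyiSiS ⇒ yyiSiSiS   [S ::= S i S]
yyiSiSiS ⇒ yyiSiSiSiS   [S ::= S i S]
yyiSiSiSiS ⇒ yyimkiSiSiS   [S ::= m k]
yyimkiSiSiS ⇒ yyimkiyyiSiS   [S ::= y y]
yyimkiyyiSiS ⇒ yyimkiyyiyyiS   [S ::= y y]
yyimkiyyiyyiS ⇒ yyimkiyyiyyiyy   [S ::= y y]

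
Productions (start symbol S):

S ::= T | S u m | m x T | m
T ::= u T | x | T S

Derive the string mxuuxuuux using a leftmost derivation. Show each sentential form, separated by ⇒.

S⇒mxT⇒mxuT⇒mxuuT⇒mxuuTS⇒mxuuxS⇒mxuuxT⇒mxuuxuT⇒mxuuxuuT⇒mxuuxuuuT⇒mxuuxuuux

S ⇒ mxT   [S ::= m x T]
mxT ⇒ mxuT   [T ::= u T]
mxuT ⇒ mxuuT   [T ::= u T]
mxuuT ⇒ mxuuTS   [T ::= T S]
mxuuTS ⇒ mxuuxS   [T ::= x]
mxuuxS ⇒ mxuuxT   [S ::= T]
mxuuxT ⇒ mxuuxuT   [T ::= u T]
mxuuxuT ⇒ mxuuxuuT   [T ::= u T]
mxuuxuuT ⇒ mxuuxuuuT   [T ::= u T]
mxuuxuuuT ⇒ mxuuxuuux   [T ::= x]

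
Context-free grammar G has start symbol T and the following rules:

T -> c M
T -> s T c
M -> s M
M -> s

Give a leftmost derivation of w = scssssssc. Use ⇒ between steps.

T ⇒ sTc ⇒ scMc ⇒ scsMc ⇒ scssMc ⇒ scsssMc ⇒ scssssMc ⇒ scsssssMc ⇒ scssssssc

T ⇒ sTc   [T -> s T c]
sTc ⇒ scMc   [T -> c M]
scMc ⇒ scsMc   [M -> s M]
scsMc ⇒ scssMc   [M -> s M]
scssMc ⇒ scsssMc   [M -> s M]
scsssMc ⇒ scssssMc   [M -> s M]
scssssMc ⇒ scsssssMc   [M -> s M]
scsssssMc ⇒ scssssssc   [M -> s]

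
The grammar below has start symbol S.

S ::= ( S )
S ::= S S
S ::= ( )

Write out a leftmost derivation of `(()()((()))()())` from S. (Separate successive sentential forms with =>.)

S => (S) => (SS) => (()S) => (()SS) => (()SSS) => (()SSSS) => (()()SSS) => (()()(S)SS) => (()()((S))SS) => (()()((()))SS) => (()()((()))()S) => (()()((()))()())

S => (S)   [S ::= ( S )]
(S) => (SS)   [S ::= S S]
(SS) => (()S)   [S ::= ( )]
(()S) => (()SS)   [S ::= S S]
(()SS) => (()SSS)   [S ::= S S]
(()SSS) => (()SSSS)   [S ::= S S]
(()SSSS) => (()()SSS)   [S ::= ( )]
(()()SSS) => (()()(S)SS)   [S ::= ( S )]
(()()(S)SS) => (()()((S))SS)   [S ::= ( S )]
(()()((S))SS) => (()()((()))SS)   [S ::= ( )]
(()()((()))SS) => (()()((()))()S)   [S ::= ( )]
(()()((()))()S) => (()()((()))()())   [S ::= ( )]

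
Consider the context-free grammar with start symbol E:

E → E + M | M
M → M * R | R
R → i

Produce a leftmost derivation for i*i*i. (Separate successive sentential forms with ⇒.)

E ⇒ M   [E → M]
M ⇒ M*R   [M → M * R]
M*R ⇒ M*R*R   [M → M * R]
M*R*R ⇒ R*R*R   [M → R]
R*R*R ⇒ i*R*R   [R → i]
i*R*R ⇒ i*i*R   [R → i]
i*i*R ⇒ i*i*i   [R → i]

E ⇒ M ⇒ M*R ⇒ M*R*R ⇒ R*R*R ⇒ i*R*R ⇒ i*i*R ⇒ i*i*i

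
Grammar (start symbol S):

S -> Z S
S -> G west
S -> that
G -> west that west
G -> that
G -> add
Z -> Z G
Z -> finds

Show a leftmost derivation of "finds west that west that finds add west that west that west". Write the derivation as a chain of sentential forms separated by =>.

S => Z S => Z G S => Z G G S => finds G G S => finds west that west G S => finds west that west that S => finds west that west that Z S => finds west that west that Z G S => finds west that west that Z G G S => finds west that west that finds G G S => finds west that west that finds add G S => finds west that west that finds add west that west S => finds west that west that finds add west that west G west => finds west that west that finds add west that west that west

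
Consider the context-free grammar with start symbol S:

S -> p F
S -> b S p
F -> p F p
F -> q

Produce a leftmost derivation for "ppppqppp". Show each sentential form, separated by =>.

S=>pF=>ppFp=>pppFpp=>ppppFppp=>ppppqppp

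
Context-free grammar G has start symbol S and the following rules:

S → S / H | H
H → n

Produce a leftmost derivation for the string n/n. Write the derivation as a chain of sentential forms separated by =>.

S => S/H => H/H => n/H => n/n

S => S/H   [S → S / H]
S/H => H/H   [S → H]
H/H => n/H   [H → n]
n/H => n/n   [H → n]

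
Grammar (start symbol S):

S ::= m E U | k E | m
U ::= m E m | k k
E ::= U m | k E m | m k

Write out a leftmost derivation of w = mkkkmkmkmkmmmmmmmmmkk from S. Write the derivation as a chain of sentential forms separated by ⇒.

S ⇒ mEU   [S ::= m E U]
mEU ⇒ mkEmU   [E ::= k E m]
mkEmU ⇒ mkkEmmU   [E ::= k E m]
mkkEmmU ⇒ mkkkEmmmU   [E ::= k E m]
mkkkEmmmU ⇒ mkkkUmmmmU   [E ::= U m]
mkkkUmmmmU ⇒ mkkkmEmmmmmU   [U ::= m E m]
mkkkmEmmmmmU ⇒ mkkkmkEmmmmmmU   [E ::= k E m]
mkkkmkEmmmmmmU ⇒ mkkkmkUmmmmmmmU   [E ::= U m]
mkkkmkUmmmmmmmU ⇒ mkkkmkmEmmmmmmmmU   [U ::= m E m]
mkkkmkmEmmmmmmmmU ⇒ mkkkmkmkEmmmmmmmmmU   [E ::= k E m]
mkkkmkmkEmmmmmmmmmU ⇒ mkkkmkmkmkmmmmmmmmmU   [E ::= m k]
mkkkmkmkmkmmmmmmmmmU ⇒ mkkkmkmkmkmmmmmmmmmkk   [U ::= k k]

S⇒mEU⇒mkEmU⇒mkkEmmU⇒mkkkEmmmU⇒mkkkUmmmmU⇒mkkkmEmmmmmU⇒mkkkmkEmmmmmmU⇒mkkkmkUmmmmmmmU⇒mkkkmkmEmmmmmmmmU⇒mkkkmkmkEmmmmmmmmmU⇒mkkkmkmkmkmmmmmmmmmU⇒mkkkmkmkmkmmmmmmmmmkk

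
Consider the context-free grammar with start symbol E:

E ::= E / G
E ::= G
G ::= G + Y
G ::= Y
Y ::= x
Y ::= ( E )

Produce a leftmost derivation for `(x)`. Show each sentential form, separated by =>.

E => G   [E ::= G]
G => Y   [G ::= Y]
Y => (E)   [Y ::= ( E )]
(E) => (G)   [E ::= G]
(G) => (Y)   [G ::= Y]
(Y) => (x)   [Y ::= x]

E => G => Y => (E) => (G) => (Y) => (x)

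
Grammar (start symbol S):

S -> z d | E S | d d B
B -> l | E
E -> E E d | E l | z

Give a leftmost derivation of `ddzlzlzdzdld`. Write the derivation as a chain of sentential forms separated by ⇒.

S ⇒ ddB ⇒ ddE ⇒ ddEEd ⇒ ddElEd ⇒ ddzlEd ⇒ ddzlEld ⇒ ddzlEEdld ⇒ ddzlEEdEdld ⇒ ddzlElEdEdld ⇒ ddzlzlEdEdld ⇒ ddzlzlzdEdld ⇒ ddzlzlzdzdld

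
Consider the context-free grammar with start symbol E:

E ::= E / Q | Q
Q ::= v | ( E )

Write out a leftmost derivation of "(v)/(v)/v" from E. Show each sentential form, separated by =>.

E => E/Q => E/Q/Q => Q/Q/Q => (E)/Q/Q => (Q)/Q/Q => (v)/Q/Q => (v)/(E)/Q => (v)/(Q)/Q => (v)/(v)/Q => (v)/(v)/v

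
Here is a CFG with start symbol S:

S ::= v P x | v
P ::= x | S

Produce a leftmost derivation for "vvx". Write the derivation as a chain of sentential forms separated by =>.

S => vPx   [S ::= v P x]
vPx => vSx   [P ::= S]
vSx => vvx   [S ::= v]

S => vPx => vSx => vvx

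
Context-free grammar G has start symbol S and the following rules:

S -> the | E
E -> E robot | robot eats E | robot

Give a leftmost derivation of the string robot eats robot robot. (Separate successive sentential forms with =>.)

S => E => robot eats E => robot eats E robot => robot eats robot robot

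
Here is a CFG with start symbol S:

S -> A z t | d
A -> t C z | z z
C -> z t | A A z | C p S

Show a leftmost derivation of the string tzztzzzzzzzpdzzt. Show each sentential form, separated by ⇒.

S ⇒ Azt ⇒ tCzzt ⇒ tCpSzzt ⇒ tAAzpSzzt ⇒ tzzAzpSzzt ⇒ tzztCzzpSzzt ⇒ tzztAAzzzpSzzt ⇒ tzztzzAzzzpSzzt ⇒ tzztzzzzzzzpSzzt ⇒ tzztzzzzzzzpdzzt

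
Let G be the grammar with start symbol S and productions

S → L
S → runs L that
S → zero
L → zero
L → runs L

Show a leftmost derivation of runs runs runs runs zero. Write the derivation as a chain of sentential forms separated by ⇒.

S ⇒ L ⇒ runs L ⇒ runs runs L ⇒ runs runs runs L ⇒ runs runs runs runs L ⇒ runs runs runs runs zero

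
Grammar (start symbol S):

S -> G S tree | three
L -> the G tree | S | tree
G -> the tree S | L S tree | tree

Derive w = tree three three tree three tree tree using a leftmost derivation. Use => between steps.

S => G S tree => tree S tree => tree G S tree tree => tree L S tree S tree tree => tree S S tree S tree tree => tree three S tree S tree tree => tree three three tree S tree tree => tree three three tree three tree tree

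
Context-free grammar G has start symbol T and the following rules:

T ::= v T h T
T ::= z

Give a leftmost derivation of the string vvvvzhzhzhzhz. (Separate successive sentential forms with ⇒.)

T ⇒ vThT   [T ::= v T h T]
vThT ⇒ vvThThT   [T ::= v T h T]
vvThThT ⇒ vvvThThThT   [T ::= v T h T]
vvvThThThT ⇒ vvvvThThThThT   [T ::= v T h T]
vvvvThThThThT ⇒ vvvvzhThThThT   [T ::= z]
vvvvzhThThThT ⇒ vvvvzhzhThThT   [T ::= z]
vvvvzhzhThThT ⇒ vvvvzhzhzhThT   [T ::= z]
vvvvzhzhzhThT ⇒ vvvvzhzhzhzhT   [T ::= z]
vvvvzhzhzhzhT ⇒ vvvvzhzhzhzhz   [T ::= z]

T⇒vThT⇒vvThThT⇒vvvThThThT⇒vvvvThThThThT⇒vvvvzhThThThT⇒vvvvzhzhThThT⇒vvvvzhzhzhThT⇒vvvvzhzhzhzhT⇒vvvvzhzhzhzhz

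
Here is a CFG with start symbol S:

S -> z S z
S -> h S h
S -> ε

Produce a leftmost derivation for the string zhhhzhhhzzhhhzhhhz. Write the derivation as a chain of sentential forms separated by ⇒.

S ⇒ zSz   [S -> z S z]
zSz ⇒ zhShz   [S -> h S h]
zhShz ⇒ zhhShhz   [S -> h S h]
zhhShhz ⇒ zhhhShhhz   [S -> h S h]
zhhhShhhz ⇒ zhhhzSzhhhz   [S -> z S z]
zhhhzSzhhhz ⇒ zhhhzhShzhhhz   [S -> h S h]
zhhhzhShzhhhz ⇒ zhhhzhhShhzhhhz   [S -> h S h]
zhhhzhhShhzhhhz ⇒ zhhhzhhhShhhzhhhz   [S -> h S h]
zhhhzhhhShhhzhhhz ⇒ zhhhzhhhzSzhhhzhhhz   [S -> z S z]
zhhhzhhhzSzhhhzhhhz ⇒ zhhhzhhhzzhhhzhhhz   [S -> ε]

S ⇒ zSz ⇒ zhShz ⇒ zhhShhz ⇒ zhhhShhhz ⇒ zhhhzSzhhhz ⇒ zhhhzhShzhhhz ⇒ zhhhzhhShhzhhhz ⇒ zhhhzhhhShhhzhhhz ⇒ zhhhzhhhzSzhhhzhhhz ⇒ zhhhzhhhzzhhhzhhhz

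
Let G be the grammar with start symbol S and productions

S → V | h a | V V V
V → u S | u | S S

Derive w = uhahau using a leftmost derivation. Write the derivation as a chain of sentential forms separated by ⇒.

S ⇒ VVV   [S → V V V]
VVV ⇒ uVV   [V → u]
uVV ⇒ uSSV   [V → S S]
uSSV ⇒ uhaSV   [S → h a]
uhaSV ⇒ uhahaV   [S → h a]
uhahaV ⇒ uhahau   [V → u]

S⇒VVV⇒uVV⇒uSSV⇒uhaSV⇒uhahaV⇒uhahau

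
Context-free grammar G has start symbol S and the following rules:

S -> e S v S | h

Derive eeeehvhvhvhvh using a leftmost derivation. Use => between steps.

S => eSvS   [S -> e S v S]
eSvS => eeSvSvS   [S -> e S v S]
eeSvSvS => eeeSvSvSvS   [S -> e S v S]
eeeSvSvSvS => eeeeSvSvSvSvS   [S -> e S v S]
eeeeSvSvSvSvS => eeeehvSvSvSvS   [S -> h]
eeeehvSvSvSvS => eeeehvhvSvSvS   [S -> h]
eeeehvhvSvSvS => eeeehvhvhvSvS   [S -> h]
eeeehvhvhvSvS => eeeehvhvhvhvS   [S -> h]
eeeehvhvhvhvS => eeeehvhvhvhvh   [S -> h]

S => eSvS => eeSvSvS => eeeSvSvSvS => eeeeSvSvSvSvS => eeeehvSvSvSvS => eeeehvhvSvSvS => eeeehvhvhvSvS => eeeehvhvhvhvS => eeeehvhvhvhvh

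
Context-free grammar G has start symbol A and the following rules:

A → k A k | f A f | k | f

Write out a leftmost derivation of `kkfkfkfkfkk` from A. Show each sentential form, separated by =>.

A => kAk => kkAkk => kkfAfkk => kkfkAkfkk => kkfkfAfkfkk => kkfkfkfkfkk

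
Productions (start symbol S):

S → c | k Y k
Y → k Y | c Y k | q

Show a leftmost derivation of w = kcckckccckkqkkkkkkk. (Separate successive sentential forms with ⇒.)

S⇒kYk⇒kcYkk⇒kccYkkk⇒kcckYkkk⇒kcckcYkkkk⇒kcckckYkkkk⇒kcckckcYkkkkk⇒kcckckccYkkkkkk⇒kcckckcccYkkkkkkk⇒kcckckccckYkkkkkkk⇒kcckckccckkYkkkkkkk⇒kcckckccckkqkkkkkkk

S ⇒ kYk   [S → k Y k]
kYk ⇒ kcYkk   [Y → c Y k]
kcYkk ⇒ kccYkkk   [Y → c Y k]
kccYkkk ⇒ kcckYkkk   [Y → k Y]
kcckYkkk ⇒ kcckcYkkkk   [Y → c Y k]
kcckcYkkkk ⇒ kcckckYkkkk   [Y → k Y]
kcckckYkkkk ⇒ kcckckcYkkkkk   [Y → c Y k]
kcckckcYkkkkk ⇒ kcckckccYkkkkkk   [Y → c Y k]
kcckckccYkkkkkk ⇒ kcckckcccYkkkkkkk   [Y → c Y k]
kcckckcccYkkkkkkk ⇒ kcckckccckYkkkkkkk   [Y → k Y]
kcckckccckYkkkkkkk ⇒ kcckckccckkYkkkkkkk   [Y → k Y]
kcckckccckkYkkkkkkk ⇒ kcckckccckkqkkkkkkk   [Y → q]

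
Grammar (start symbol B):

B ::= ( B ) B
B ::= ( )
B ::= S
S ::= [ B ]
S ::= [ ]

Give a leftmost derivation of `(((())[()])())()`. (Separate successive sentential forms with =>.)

B => (B)B => ((B)B)B => (((B)B)B)B => (((())B)B)B => (((())S)B)B => (((())[B])B)B => (((())[()])B)B => (((())[()])())B => (((())[()])())()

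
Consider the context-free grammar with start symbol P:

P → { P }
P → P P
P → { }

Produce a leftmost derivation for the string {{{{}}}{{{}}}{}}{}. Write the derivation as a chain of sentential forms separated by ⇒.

P ⇒ PP ⇒ {P}P ⇒ {PP}P ⇒ {{P}P}P ⇒ {{{P}}P}P ⇒ {{{{}}}P}P ⇒ {{{{}}}PP}P ⇒ {{{{}}}{P}P}P ⇒ {{{{}}}{{P}}P}P ⇒ {{{{}}}{{{}}}P}P ⇒ {{{{}}}{{{}}}{}}P ⇒ {{{{}}}{{{}}}{}}{}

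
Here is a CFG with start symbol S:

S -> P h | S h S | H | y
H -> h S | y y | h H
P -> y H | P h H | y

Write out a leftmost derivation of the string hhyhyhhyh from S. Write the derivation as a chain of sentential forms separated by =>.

S => H => hH => hhS => hhShS => hhyhS => hhyhPh => hhyhPhHh => hhyhyhHh => hhyhyhhSh => hhyhyhhyh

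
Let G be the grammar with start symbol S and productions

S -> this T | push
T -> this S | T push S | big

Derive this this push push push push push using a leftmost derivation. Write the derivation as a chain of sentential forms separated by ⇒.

S ⇒ this T ⇒ this T push S ⇒ this T push S push S ⇒ this this S push S push S ⇒ this this push push S push S ⇒ this this push push push push S ⇒ this this push push push push push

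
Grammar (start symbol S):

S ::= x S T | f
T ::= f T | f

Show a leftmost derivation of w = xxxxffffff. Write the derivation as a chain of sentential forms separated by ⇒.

S ⇒ xST ⇒ xxSTT ⇒ xxxSTTT ⇒ xxxxSTTTT ⇒ xxxxfTTTT ⇒ xxxxffTTTT ⇒ xxxxfffTTT ⇒ xxxxffffTT ⇒ xxxxfffffT ⇒ xxxxffffff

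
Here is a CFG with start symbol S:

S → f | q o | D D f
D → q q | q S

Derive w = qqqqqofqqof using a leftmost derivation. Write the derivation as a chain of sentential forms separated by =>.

S => DDf => qSDf => qDDfDf => qqqDfDf => qqqqSfDf => qqqqqofDf => qqqqqofqSf => qqqqqofqqof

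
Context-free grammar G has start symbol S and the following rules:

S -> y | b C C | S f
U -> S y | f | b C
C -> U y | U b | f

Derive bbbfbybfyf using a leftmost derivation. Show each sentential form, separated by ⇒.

S ⇒ Sf   [S -> S f]
Sf ⇒ bCCf   [S -> b C C]
bCCf ⇒ bUbCf   [C -> U b]
bUbCf ⇒ bbCbCf   [U -> b C]
bbCbCf ⇒ bbUybCf   [C -> U y]
bbUybCf ⇒ bbbCybCf   [U -> b C]
bbbCybCf ⇒ bbbUbybCf   [C -> U b]
bbbUbybCf ⇒ bbbfbybCf   [U -> f]
bbbfbybCf ⇒ bbbfbybUyf   [C -> U y]
bbbfbybUyf ⇒ bbbfbybfyf   [U -> f]

S⇒Sf⇒bCCf⇒bUbCf⇒bbCbCf⇒bbUybCf⇒bbbCybCf⇒bbbUbybCf⇒bbbfbybCf⇒bbbfbybUyf⇒bbbfbybfyf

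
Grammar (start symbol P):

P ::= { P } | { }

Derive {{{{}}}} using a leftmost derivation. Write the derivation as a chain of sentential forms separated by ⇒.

P ⇒ {P} ⇒ {{P}} ⇒ {{{P}}} ⇒ {{{{}}}}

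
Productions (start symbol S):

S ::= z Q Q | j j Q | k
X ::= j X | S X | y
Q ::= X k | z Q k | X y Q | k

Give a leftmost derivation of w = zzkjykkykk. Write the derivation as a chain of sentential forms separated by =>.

S=>zQQ=>zXkQ=>zSXkQ=>zzQQXkQ=>zzXkQXkQ=>zzSXkQXkQ=>zzkXkQXkQ=>zzkjXkQXkQ=>zzkjykQXkQ=>zzkjykkXkQ=>zzkjykkykQ=>zzkjykkykk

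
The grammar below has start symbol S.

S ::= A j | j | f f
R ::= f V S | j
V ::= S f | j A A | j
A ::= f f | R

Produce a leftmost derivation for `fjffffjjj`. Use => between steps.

S=>Aj=>Rj=>fVSj=>fjAASj=>fjffASj=>fjffffSj=>fjffffAjj=>fjffffRjj=>fjffffjjj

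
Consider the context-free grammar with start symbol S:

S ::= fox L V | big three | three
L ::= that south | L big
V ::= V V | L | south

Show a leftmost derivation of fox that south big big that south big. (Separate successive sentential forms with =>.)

S => fox L V => fox L big V => fox L big big V => fox that south big big V => fox that south big big L => fox that south big big L big => fox that south big big that south big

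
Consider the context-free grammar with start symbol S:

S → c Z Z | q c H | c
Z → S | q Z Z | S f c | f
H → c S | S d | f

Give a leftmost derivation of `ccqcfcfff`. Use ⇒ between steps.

S ⇒ cZZ ⇒ cSZ ⇒ ccZZZ ⇒ ccqZZZZ ⇒ ccqSfcZZZ ⇒ ccqcfcZZZ ⇒ ccqcfcfZZ ⇒ ccqcfcffZ ⇒ ccqcfcfff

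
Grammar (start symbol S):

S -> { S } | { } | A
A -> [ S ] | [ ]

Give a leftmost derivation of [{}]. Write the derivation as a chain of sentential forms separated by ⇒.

S ⇒ A   [S -> A]
A ⇒ [S]   [A -> [ S ]]
[S] ⇒ [{}]   [S -> { }]

S ⇒ A ⇒ [S] ⇒ [{}]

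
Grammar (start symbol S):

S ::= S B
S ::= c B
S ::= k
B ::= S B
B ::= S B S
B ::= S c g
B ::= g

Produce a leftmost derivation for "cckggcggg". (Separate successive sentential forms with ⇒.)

S ⇒ cB ⇒ cSB ⇒ cSBB ⇒ ccBBB ⇒ ccScgBB ⇒ ccSBcgBB ⇒ ccSBBcgBB ⇒ cckBBcgBB ⇒ cckgBcgBB ⇒ cckggcgBB ⇒ cckggcggB ⇒ cckggcggg

S ⇒ cB   [S ::= c B]
cB ⇒ cSB   [B ::= S B]
cSB ⇒ cSBB   [S ::= S B]
cSBB ⇒ ccBBB   [S ::= c B]
ccBBB ⇒ ccScgBB   [B ::= S c g]
ccScgBB ⇒ ccSBcgBB   [S ::= S B]
ccSBcgBB ⇒ ccSBBcgBB   [S ::= S B]
ccSBBcgBB ⇒ cckBBcgBB   [S ::= k]
cckBBcgBB ⇒ cckgBcgBB   [B ::= g]
cckgBcgBB ⇒ cckggcgBB   [B ::= g]
cckggcgBB ⇒ cckggcggB   [B ::= g]
cckggcggB ⇒ cckggcggg   [B ::= g]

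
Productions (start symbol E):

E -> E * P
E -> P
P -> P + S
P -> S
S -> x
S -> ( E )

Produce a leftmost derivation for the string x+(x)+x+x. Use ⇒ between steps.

E ⇒ P   [E -> P]
P ⇒ P+S   [P -> P + S]
P+S ⇒ P+S+S   [P -> P + S]
P+S+S ⇒ P+S+S+S   [P -> P + S]
P+S+S+S ⇒ S+S+S+S   [P -> S]
S+S+S+S ⇒ x+S+S+S   [S -> x]
x+S+S+S ⇒ x+(E)+S+S   [S -> ( E )]
x+(E)+S+S ⇒ x+(P)+S+S   [E -> P]
x+(P)+S+S ⇒ x+(S)+S+S   [P -> S]
x+(S)+S+S ⇒ x+(x)+S+S   [S -> x]
x+(x)+S+S ⇒ x+(x)+x+S   [S -> x]
x+(x)+x+S ⇒ x+(x)+x+x   [S -> x]

E ⇒ P ⇒ P+S ⇒ P+S+S ⇒ P+S+S+S ⇒ S+S+S+S ⇒ x+S+S+S ⇒ x+(E)+S+S ⇒ x+(P)+S+S ⇒ x+(S)+S+S ⇒ x+(x)+S+S ⇒ x+(x)+x+S ⇒ x+(x)+x+x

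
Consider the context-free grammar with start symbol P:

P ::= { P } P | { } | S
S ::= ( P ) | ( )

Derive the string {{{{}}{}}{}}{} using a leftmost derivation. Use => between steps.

P => {P}P => {{P}P}P => {{{P}P}P}P => {{{{}}P}P}P => {{{{}}{}}P}P => {{{{}}{}}{}}P => {{{{}}{}}{}}{}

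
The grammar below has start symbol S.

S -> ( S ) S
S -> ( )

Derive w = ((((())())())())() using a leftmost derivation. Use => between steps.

S => (S)S   [S -> ( S ) S]
(S)S => ((S)S)S   [S -> ( S ) S]
((S)S)S => (((S)S)S)S   [S -> ( S ) S]
(((S)S)S)S => ((((S)S)S)S)S   [S -> ( S ) S]
((((S)S)S)S)S => ((((())S)S)S)S   [S -> ( )]
((((())S)S)S)S => ((((())())S)S)S   [S -> ( )]
((((())())S)S)S => ((((())())())S)S   [S -> ( )]
((((())())())S)S => ((((())())())())S   [S -> ( )]
((((())())())())S => ((((())())())())()   [S -> ( )]

S=>(S)S=>((S)S)S=>(((S)S)S)S=>((((S)S)S)S)S=>((((())S)S)S)S=>((((())())S)S)S=>((((())())())S)S=>((((())())())())S=>((((())())())())()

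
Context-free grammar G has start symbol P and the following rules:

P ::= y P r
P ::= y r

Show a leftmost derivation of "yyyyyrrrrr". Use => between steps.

P=>yPr=>yyPrr=>yyyPrrr=>yyyyPrrrr=>yyyyyrrrrr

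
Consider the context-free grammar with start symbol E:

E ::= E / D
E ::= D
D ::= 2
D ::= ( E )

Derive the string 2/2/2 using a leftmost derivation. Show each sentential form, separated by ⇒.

E⇒E/D⇒E/D/D⇒D/D/D⇒2/D/D⇒2/2/D⇒2/2/2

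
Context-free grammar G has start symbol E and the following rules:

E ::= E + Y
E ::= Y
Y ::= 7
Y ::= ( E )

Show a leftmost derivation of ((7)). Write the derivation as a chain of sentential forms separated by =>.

E => Y => (E) => (Y) => ((E)) => ((Y)) => ((7))

E => Y   [E ::= Y]
Y => (E)   [Y ::= ( E )]
(E) => (Y)   [E ::= Y]
(Y) => ((E))   [Y ::= ( E )]
((E)) => ((Y))   [E ::= Y]
((Y)) => ((7))   [Y ::= 7]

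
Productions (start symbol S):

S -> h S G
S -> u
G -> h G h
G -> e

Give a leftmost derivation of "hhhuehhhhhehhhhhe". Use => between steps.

S => hSG => hhSGG => hhhSGGG => hhhuGGG => hhhueGG => hhhuehGhG => hhhuehhGhhG => hhhuehhhGhhhG => hhhuehhhhGhhhhG => hhhuehhhhhGhhhhhG => hhhuehhhhhehhhhhG => hhhuehhhhhehhhhhe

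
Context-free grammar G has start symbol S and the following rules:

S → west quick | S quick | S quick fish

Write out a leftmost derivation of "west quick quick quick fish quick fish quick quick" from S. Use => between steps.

S => S quick => S quick quick => S quick fish quick quick => S quick fish quick fish quick quick => S quick quick fish quick fish quick quick => west quick quick quick fish quick fish quick quick

S => S quick   [S → S quick]
S quick => S quick quick   [S → S quick]
S quick quick => S quick fish quick quick   [S → S quick fish]
S quick fish quick quick => S quick fish quick fish quick quick   [S → S quick fish]
S quick fish quick fish quick quick => S quick quick fish quick fish quick quick   [S → S quick]
S quick quick fish quick fish quick quick => west quick quick quick fish quick fish quick quick   [S → west quick]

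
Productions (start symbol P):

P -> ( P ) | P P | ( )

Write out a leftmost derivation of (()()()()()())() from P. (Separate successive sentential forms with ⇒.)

P⇒PP⇒(P)P⇒(PP)P⇒(PPP)P⇒(PPPP)P⇒(()PPP)P⇒(()PPPP)P⇒(()PPPPP)P⇒(()()PPPP)P⇒(()()()PPP)P⇒(()()()()PP)P⇒(()()()()()P)P⇒(()()()()()())P⇒(()()()()()())()

P ⇒ PP   [P -> P P]
PP ⇒ (P)P   [P -> ( P )]
(P)P ⇒ (PP)P   [P -> P P]
(PP)P ⇒ (PPP)P   [P -> P P]
(PPP)P ⇒ (PPPP)P   [P -> P P]
(PPPP)P ⇒ (()PPP)P   [P -> ( )]
(()PPP)P ⇒ (()PPPP)P   [P -> P P]
(()PPPP)P ⇒ (()PPPPP)P   [P -> P P]
(()PPPPP)P ⇒ (()()PPPP)P   [P -> ( )]
(()()PPPP)P ⇒ (()()()PPP)P   [P -> ( )]
(()()()PPP)P ⇒ (()()()()PP)P   [P -> ( )]
(()()()()PP)P ⇒ (()()()()()P)P   [P -> ( )]
(()()()()()P)P ⇒ (()()()()()())P   [P -> ( )]
(()()()()()())P ⇒ (()()()()()())()   [P -> ( )]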